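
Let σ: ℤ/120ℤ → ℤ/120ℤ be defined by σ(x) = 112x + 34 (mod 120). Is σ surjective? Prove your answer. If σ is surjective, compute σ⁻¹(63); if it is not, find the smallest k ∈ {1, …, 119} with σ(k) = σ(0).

By definition, σ is surjective if every y in the codomain equals σ(x) for some x in the domain.
Since gcd(112, 120) = 8, we have 112x ≡ 0 (mod 8) for all x, so σ(x) ≡ 2 (mod 8).
But 0 ≢ 2 (mod 8), so 0 ∈ ℤ/120ℤ has no preimage. Therefore σ is not surjective.
Since σ is not surjective, we find the least positive k with σ(k) = σ(0): this means 112k ≡ 0 (mod 120), i.e. 120 ∣ 112k. Since gcd(112, 120) = 8, dividing through by 8 this holds exactly when 15 ∣ 14k, and as gcd(14, 15) = 1, exactly when 15 ∣ k.
The smallest positive such k is 15.

15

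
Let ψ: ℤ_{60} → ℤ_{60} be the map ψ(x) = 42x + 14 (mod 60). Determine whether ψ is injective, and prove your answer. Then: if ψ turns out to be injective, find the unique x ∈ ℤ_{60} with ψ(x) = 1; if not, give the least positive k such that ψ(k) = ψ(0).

We have gcd(42, 60) = 6 > 1. Taking s = 0 and t = 10: ψ(0) = 14 and ψ(10) = 42·10 + 14 = 434 ≡ 14 (mod 60).
So ψ(0) = ψ(10) while 0 ≠ 10, hence ψ is not injective.
Since ψ is not injective, we find the least positive k with ψ(k) = ψ(0): this means 42k ≡ 0 (mod 60), i.e. 60 ∣ 42k. Since gcd(42, 60) = 6, dividing through by 6 this holds exactly when 10 ∣ 7k, and as gcd(7, 10) = 1, exactly when 10 ∣ k.
The smallest positive such k is 10.

10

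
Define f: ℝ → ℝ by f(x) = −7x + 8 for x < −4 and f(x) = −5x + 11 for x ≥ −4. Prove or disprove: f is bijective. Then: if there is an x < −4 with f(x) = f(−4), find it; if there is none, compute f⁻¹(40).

-32/7

Both pieces are strictly decreasing (slopes −7 and −5), so each is injective on its own interval.
The left piece maps (−∞, −4) onto (36, ∞); the right piece maps [−4, ∞) onto (−∞, 31].
The images leave a gap (36 has no preimage), so f is not surjective, hence not bijective.
Because the two images are disjoint, no x < −4 has f(x) = f(−4), so we compute f⁻¹(40): 40 lies in (36, ∞), so solve −7x + 8 = 40: x = (40 − 8)/(−7) = −32/7.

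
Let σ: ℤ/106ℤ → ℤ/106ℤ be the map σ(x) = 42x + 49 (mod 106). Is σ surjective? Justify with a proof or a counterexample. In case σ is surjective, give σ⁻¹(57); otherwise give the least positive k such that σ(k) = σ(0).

Since gcd(42, 106) = 2, we have 42x ≡ 0 (mod 2) for all x, so σ(x) ≡ 1 (mod 2).
But 0 ≢ 1 (mod 2), so 0 ∈ ℤ/106ℤ has no preimage. Thus σ is not surjective.
Since σ is not surjective, we find the least positive k with σ(k) = σ(0): this means 42k ≡ 0 (mod 106), i.e. 106 ∣ 42k. Since gcd(42, 106) = 2, dividing through by 2 this holds exactly when 53 ∣ 21k, and as gcd(21, 53) = 1, exactly when 53 ∣ k.
The smallest positive such k is 53.

53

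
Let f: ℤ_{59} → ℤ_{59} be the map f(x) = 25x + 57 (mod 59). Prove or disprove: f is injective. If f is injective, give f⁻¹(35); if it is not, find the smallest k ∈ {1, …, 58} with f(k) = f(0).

Suppose f(a) = f(b) in ℤ_{59}. Then 25a + 57 ≡ 25b + 57 (mod 59), therefore 25(a − b) ≡ 0 (mod 59).
Since gcd(25, 59) = 1, 25 is invertible modulo 59, therefore a − b ≡ 0 (mod 59), i.e. a = b.
Hence f is injective.
We now compute 25⁻¹ mod 59 explicitly. Euclid's algorithm: 59 = 2·25 + 9, 25 = 2·9 + 7, 9 = 1·7 + 2, 7 = 3·2 + 1; back-substituting gives 1 = 26·25 − 11·59, so 25⁻¹ ≡ 26 (mod 59).
Since f is injective, we compute f⁻¹(35): solve 25x + 57 ≡ 35 (mod 59), i.e. 25x ≡ 37 (mod 59).
Multiplying by 25⁻¹ = 26 gives x ≡ 26·37 = 962 = 16·59 + 18 ≡ 18 (mod 59).
Check: f(18) = 25·18 + 57 = 507 = 8·59 + 35 ≡ 35 (mod 59).

18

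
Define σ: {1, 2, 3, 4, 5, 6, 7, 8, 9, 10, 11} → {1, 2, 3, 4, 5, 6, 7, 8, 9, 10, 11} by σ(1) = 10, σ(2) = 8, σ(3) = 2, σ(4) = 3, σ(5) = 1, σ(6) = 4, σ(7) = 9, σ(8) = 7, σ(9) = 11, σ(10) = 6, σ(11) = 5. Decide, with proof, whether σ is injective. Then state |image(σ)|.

11

The values σ(1), …, σ(11) are 10, 8, 2, 3, 1, 4, 9, 7, 11, 6, 5 — all distinct.
So σ(x_1) = σ(x_2) only when x_1 = x_2, and σ is injective.
The image of σ is {1, 2, 3, 4, 5, 6, 7, 8, 9, 10, 11}, which has 11 elements.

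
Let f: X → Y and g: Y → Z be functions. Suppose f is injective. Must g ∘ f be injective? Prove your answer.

not injective

No. Take X = Y = Z = {1, 2, 3}, f = identity (injective), and g(x) = 1 for every x.
Then (g ∘ f)(1) = 1 = (g ∘ f)(3) with 1 ≠ 3, so g ∘ f is not injective.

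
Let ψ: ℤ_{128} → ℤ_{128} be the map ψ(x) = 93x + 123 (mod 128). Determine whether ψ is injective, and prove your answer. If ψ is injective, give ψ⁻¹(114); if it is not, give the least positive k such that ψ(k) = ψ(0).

99

If ψ(a) = ψ(b), then 93a ≡ 93b (mod 128). Because gcd(93, 128) = 1, we may cancel 93 to get a ≡ b (mod 128).
So ψ is injective.
We now compute 93⁻¹ mod 128 explicitly. Euclid's algorithm: 128 = 1·93 + 35, 93 = 2·35 + 23, 35 = 1·23 + 12, 23 = 1·12 + 11, 12 = 1·11 + 1; back-substituting gives 1 = 117·93 − 85·128, so 93⁻¹ ≡ 117 (mod 128).
Since ψ is injective, we compute ψ⁻¹(114): solve 93x + 123 ≡ 114 (mod 128), i.e. 93x ≡ 119 (mod 128).
Multiplying by 93⁻¹ = 117 gives x ≡ 117·119 = 13923 = 108·128 + 99 ≡ 99 (mod 128).
Check: ψ(99) = 93·99 + 123 = 9330 = 72·128 + 114 ≡ 114 (mod 128).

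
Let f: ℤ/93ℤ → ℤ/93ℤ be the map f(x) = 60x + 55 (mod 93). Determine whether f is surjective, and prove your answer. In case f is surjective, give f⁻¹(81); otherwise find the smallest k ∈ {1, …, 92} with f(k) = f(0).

By definition, surjectivity means every element of the codomain has a preimage under f.
Since gcd(60, 93) = 3, we have 60x ≡ 0 (mod 3) for all x, so f(x) ≡ 1 (mod 3).
But 0 ≢ 1 (mod 3), so 0 ∈ ℤ/93ℤ has no preimage. Therefore f is not surjective.
Since f is not surjective, we find the least positive k with f(k) = f(0): this means 60k ≡ 0 (mod 93), i.e. 93 ∣ 60k. Since gcd(60, 93) = 3, dividing through by 3 this holds exactly when 31 ∣ 20k, and as gcd(20, 31) = 1, exactly when 31 ∣ k.
The smallest positive such k is 31.

31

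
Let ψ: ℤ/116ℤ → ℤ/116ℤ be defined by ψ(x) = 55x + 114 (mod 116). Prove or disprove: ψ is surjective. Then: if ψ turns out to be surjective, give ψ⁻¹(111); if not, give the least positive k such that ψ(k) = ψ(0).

59

Since gcd(55, 116) = 1, 55 is invertible modulo 116. Euclid's algorithm: 116 = 2·55 + 6, 55 = 9·6 + 1; back-substituting gives 1 = 19·55 − 9·116, so 55⁻¹ ≡ 19 (mod 116).
Then y ↦ 19(y − 114) is a two-sided inverse to ψ, so every y ∈ ℤ/116ℤ has a preimage.
Thus ψ is surjective.
Since ψ is surjective, we find ψ⁻¹(111): we need 55x ≡ 111 − 114 ≡ 113 (mod 116). Using 55⁻¹ = 19: x ≡ 19·113 = 2147 = 18·116 + 59, so x = 59.
Check: ψ(59) = 55·59 + 114 = 3359 = 28·116 + 111 ≡ 111 (mod 116).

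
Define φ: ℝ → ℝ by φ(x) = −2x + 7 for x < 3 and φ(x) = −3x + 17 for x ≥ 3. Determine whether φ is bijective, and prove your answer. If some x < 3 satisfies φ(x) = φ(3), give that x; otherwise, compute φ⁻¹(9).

-1/2

Both pieces are strictly decreasing (slopes −2 and −3), so each is injective on its own interval.
The left piece maps (−∞, 3) onto (1, ∞); the right piece maps [3, ∞) onto (−∞, 8].
These images overlap. In particular φ(3) = 8 (right piece), and solving −2x + 7 = 8 on the left piece gives x = −1/2 < 3.
So φ(−1/2) = φ(3) with −1/2 ≠ 3, and φ is not injective, hence not bijective. This x = −1/2 is the requested value below 3.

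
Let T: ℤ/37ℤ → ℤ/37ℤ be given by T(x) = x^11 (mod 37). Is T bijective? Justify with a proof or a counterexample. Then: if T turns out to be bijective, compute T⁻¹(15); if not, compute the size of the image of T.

13

Since 37 is prime, the nonzero elements of ℤ/37ℤ form a cyclic group of order 36.
As gcd(11, 36) = 1, raising to the 11th power is a bijection on this group: if u^11 ≡ v^11 then (uv^{−1})^11 = 1, and the only element of order dividing gcd(11, 36) = 1 is 1, so u = v.
With T(0) = 0 this makes T injective on all of ℤ/37ℤ, hence bijective (finite equal-size domain and codomain). In particular T is bijective.
Since T is bijective, we find the preimage of 15. The inverse of x ↦ x^11 on (ℤ/37ℤ)^× is x ↦ x^23, because 11·23 = 253 = 7·36 + 1 ≡ 1 (mod 36) and x^{36} = 1 for x ≠ 0 (Fermat). So T⁻¹(15) = 15^23 mod 37.
Repeated squaring mod 37: 15^1 ≡ 15, 15^2 ≡ 15² = 225 ≡ 3, 15^4 ≡ 3² = 9, 15^8 ≡ 9² = 81 ≡ 7, 15^16 ≡ 7² = 49 ≡ 12. Since 23 = 16 + 4 + 2 + 1, 15^23 ≡ 12·9·3·15: 12·9 = 108 ≡ 34, then 34·3 = 102 ≡ 28, then 28·15 = 420 ≡ 13. So 15^23 ≡ 13 (mod 37).
Hence T⁻¹(15) = 13.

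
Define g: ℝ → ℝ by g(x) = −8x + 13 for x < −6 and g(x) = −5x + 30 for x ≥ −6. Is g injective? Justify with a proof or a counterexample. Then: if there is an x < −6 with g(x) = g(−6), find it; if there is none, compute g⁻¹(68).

Both pieces are strictly decreasing (slopes −8 and −5), so each is injective on its own interval.
The left piece maps (−∞, −6) onto (61, ∞); the right piece maps [−6, ∞) onto (−∞, 60].
These images are disjoint, so no value is attained by both pieces. So g is injective.
Because the two images are disjoint, no x < −6 has g(x) = g(−6), so we compute g⁻¹(68): 68 lies in (61, ∞), so solve −8x + 13 = 68: x = (68 − 13)/(−8) = −55/8.

-55/8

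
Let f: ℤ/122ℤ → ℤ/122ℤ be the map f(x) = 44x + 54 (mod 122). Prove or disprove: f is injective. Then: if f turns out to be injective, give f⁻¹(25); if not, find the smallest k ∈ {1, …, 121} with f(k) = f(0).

61

By definition, f is injective when f(x_1) = f(x_2) forces x_1 = x_2.
We have gcd(44, 122) = 2 > 1. Taking x_1 = 0 and x_2 = 61: f(0) = 54 and f(61) = 44·61 + 54 = 2738 ≡ 54 (mod 122).
So f(0) = f(61) while 0 ≠ 61, thus f is not injective.
Since f is not injective, we find the least positive k with f(k) = f(0): this means 44k ≡ 0 (mod 122), i.e. 122 ∣ 44k. Since gcd(44, 122) = 2, dividing through by 2 this holds exactly when 61 ∣ 22k, and as gcd(22, 61) = 1, exactly when 61 ∣ k.
The smallest positive such k is 61.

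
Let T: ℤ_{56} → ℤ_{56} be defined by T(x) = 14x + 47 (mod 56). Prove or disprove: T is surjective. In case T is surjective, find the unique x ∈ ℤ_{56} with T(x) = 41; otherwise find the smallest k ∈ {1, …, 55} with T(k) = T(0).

4

Since gcd(14, 56) = 14, we have 14x ≡ 0 (mod 14) for all x, so T(x) ≡ 5 (mod 14).
But 0 ≢ 5 (mod 14), so 0 ∈ ℤ_{56} has no preimage. Hence T is not surjective.
Since T is not surjective, we find the least positive k with T(k) = T(0): this means 14k ≡ 0 (mod 56), i.e. 56 ∣ 14k. Since gcd(14, 56) = 14, dividing through by 14 this holds exactly when 4 ∣ k.
The smallest positive such k is 4.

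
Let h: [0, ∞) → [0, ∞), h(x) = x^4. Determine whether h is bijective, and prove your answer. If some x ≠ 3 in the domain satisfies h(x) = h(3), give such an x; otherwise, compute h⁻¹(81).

On [0, ∞), x ↦ x^4 is strictly increasing (injective) and for any y ∈ [0, ∞) the 4th root y^{1/4} lies in [0, ∞) (surjective). So h is bijective.
Since x ↦ x^4 is strictly increasing on [0, ∞), it is injective there, so no x ≠ 3 in the domain has h(x) = h(3). We therefore compute h⁻¹(81) = 81^{1/4} = 3 (indeed 3^4 = 81).

3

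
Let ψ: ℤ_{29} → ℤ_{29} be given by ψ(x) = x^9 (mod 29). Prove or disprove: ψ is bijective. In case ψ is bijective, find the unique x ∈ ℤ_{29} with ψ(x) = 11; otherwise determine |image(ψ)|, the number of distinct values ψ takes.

Since 29 is prime, the nonzero elements of ℤ_{29} form a cyclic group of order 28.
As gcd(9, 28) = 1, raising to the 9th power is a bijection on this group: if a^9 ≡ b^9 then (ab^{−1})^9 = 1, and the only element of order dividing gcd(9, 28) = 1 is 1, so a = b.
With ψ(0) = 0 this makes ψ injective on all of ℤ_{29}, hence bijective (finite equal-size domain and codomain). In particular ψ is bijective.
Since ψ is bijective, we find the preimage of 11. The inverse of x ↦ x^9 on (ℤ_{29})^× is x ↦ x^25, because 9·25 = 225 = 8·28 + 1 ≡ 1 (mod 28) and x^{28} = 1 for x ≠ 0 (Fermat). So ψ⁻¹(11) = 11^25 mod 29.
Repeated squaring mod 29: 11^1 ≡ 11, 11^2 ≡ 11² = 121 ≡ 5, 11^4 ≡ 5² = 25, 11^8 ≡ 25² = 625 ≡ 16, 11^16 ≡ 16² = 256 ≡ 24. Since 25 = 16 + 8 + 1, 11^25 ≡ 24·16·11: 24·16 = 384 ≡ 7, then 7·11 = 77 ≡ 19. So 11^25 ≡ 19 (mod 29).
Hence ψ⁻¹(11) = 19.

19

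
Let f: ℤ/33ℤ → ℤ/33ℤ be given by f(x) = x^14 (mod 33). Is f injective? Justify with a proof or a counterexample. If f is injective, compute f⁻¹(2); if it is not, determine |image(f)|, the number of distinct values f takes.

12

f(4): Repeated squaring mod 33: 4^1 ≡ 4, 4^2 ≡ 4² = 16, 4^4 ≡ 16² = 256 ≡ 25, 4^8 ≡ 25² = 625 ≡ 31. Since 14 = 8 + 4 + 2, 4^14 ≡ 31·25·16: 31·25 = 775 ≡ 16, then 16·16 = 256 ≡ 25. So 4^14 ≡ 25 (mod 33).
f(7): Repeated squaring mod 33: 7^1 ≡ 7, 7^2 ≡ 7² = 49 ≡ 16, 7^4 ≡ 16² = 256 ≡ 25, 7^8 ≡ 25² = 625 ≡ 31. Since 14 = 8 + 4 + 2, 7^14 ≡ 31·25·16: 31·25 = 775 ≡ 16, then 16·16 = 256 ≡ 25. So 7^14 ≡ 25 (mod 33).
So f(4) = f(7) = 25 while 4 ≠ 7, hence f is not injective.
Since f is not injective, we determine |image(f)|. Computing x^14 mod 33 for each x (by repeated squaring, reducing mod 33 at every step), the values f(0), f(1), …, f(32) are: 0, 1, 16, 15, 25, 31, 9, 25, 4, 27, 1, 22, 12, 16, 4, 3, 31, 31, 3, 4, 16, 12, 22, 1, 27, 4, 25, 9, 31, 25, 15, 16, 1.
The distinct values are {0, 1, 3, 4, 9, 12, 15, 16, 22, 25, 27, 31}; there are 12 of them.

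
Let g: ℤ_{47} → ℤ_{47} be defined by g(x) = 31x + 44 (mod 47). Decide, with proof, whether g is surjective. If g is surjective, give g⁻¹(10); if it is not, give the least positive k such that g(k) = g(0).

Recall that surjectivity means every element of the codomain has a preimage under g.
Since gcd(31, 47) = 1, 31 is invertible modulo 47. Euclid's algorithm: 47 = 1·31 + 16, 31 = 1·16 + 15, 16 = 1·15 + 1; back-substituting gives 1 = 44·31 − 29·47, so 31⁻¹ ≡ 44 (mod 47).
For any y ∈ ℤ_{47}, x = 44(y − 44) mod 47 satisfies g(x) = 31·44(y − 44) + 44 ≡ y (since 31·44 ≡ 1 mod 47). So every y has a preimage.
Hence g is surjective.
Since g is surjective, we find g⁻¹(10): we need 31x ≡ 10 − 44 ≡ 13 (mod 47). Using 31⁻¹ = 44: x ≡ 44·13 = 572 = 12·47 + 8, so x = 8.
Check: g(8) = 31·8 + 44 = 292 = 6·47 + 10 ≡ 10 (mod 47).

8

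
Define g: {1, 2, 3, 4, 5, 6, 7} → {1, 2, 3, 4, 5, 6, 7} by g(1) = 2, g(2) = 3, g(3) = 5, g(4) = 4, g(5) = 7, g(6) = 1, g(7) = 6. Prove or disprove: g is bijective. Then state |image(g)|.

The values 2, 3, 5, 4, 7, 1, 6 are a permutation of {1, 2, 3, 4, 5, 6, 7}: each element appears exactly once.
So g is injective and surjective, hence bijective.
The image of g is {1, 2, 3, 4, 5, 6, 7}, which has 7 elements.

7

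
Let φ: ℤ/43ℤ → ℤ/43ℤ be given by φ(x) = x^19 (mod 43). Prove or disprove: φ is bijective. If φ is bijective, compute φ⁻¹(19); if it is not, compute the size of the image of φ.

3

Since 43 is prime, the nonzero elements of ℤ/43ℤ form a cyclic group of order 42.
As gcd(19, 42) = 1, raising to the 19th power is a bijection on this group: if a^19 ≡ b^19 then (ab^{−1})^19 = 1, and the only element of order dividing gcd(19, 42) = 1 is 1, so a = b.
With φ(0) = 0 this makes φ injective on all of ℤ/43ℤ, hence bijective (finite equal-size domain and codomain). In particular φ is bijective.
Since φ is bijective, we find the preimage of 19. The inverse of x ↦ x^19 on (ℤ/43ℤ)^× is x ↦ x^31, because 19·31 = 589 = 14·42 + 1 ≡ 1 (mod 42) and x^{42} = 1 for x ≠ 0 (Fermat). So φ⁻¹(19) = 19^31 mod 43.
Repeated squaring mod 43: 19^1 ≡ 19, 19^2 ≡ 19² = 361 ≡ 17, 19^4 ≡ 17² = 289 ≡ 31, 19^8 ≡ 31² = 961 ≡ 15, 19^16 ≡ 15² = 225 ≡ 10. Since 31 = 16 + 8 + 4 + 2 + 1, 19^31 ≡ 10·15·31·17·19: 10·15 = 150 ≡ 21, then 21·31 = 651 ≡ 6, then 6·17 = 102 ≡ 16, then 16·19 = 304 ≡ 3. So 19^31 ≡ 3 (mod 43).
Hence φ⁻¹(19) = 3.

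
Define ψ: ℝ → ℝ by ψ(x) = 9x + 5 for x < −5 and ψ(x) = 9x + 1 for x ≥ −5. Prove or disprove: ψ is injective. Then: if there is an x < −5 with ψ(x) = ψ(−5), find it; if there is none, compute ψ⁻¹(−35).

Both pieces are strictly increasing (slopes 9 and 9), so each is injective on its own interval.
The left piece maps (−∞, −5) onto (−∞, −40); the right piece maps [−5, ∞) onto [−44, ∞).
These images overlap. In particular ψ(−5) = −44 (right piece), and solving 9x + 5 = −44 on the left piece gives x = −49/9 < −5.
So ψ(−49/9) = ψ(−5) with −49/9 ≠ −5, and ψ is not injective. This x = −49/9 is the requested value below −5.

-49/9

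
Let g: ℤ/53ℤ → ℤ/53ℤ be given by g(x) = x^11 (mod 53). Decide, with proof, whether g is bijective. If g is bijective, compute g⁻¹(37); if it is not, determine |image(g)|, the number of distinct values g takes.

40

Since 53 is prime, the nonzero elements of ℤ/53ℤ form a cyclic group of order 52.
As gcd(11, 52) = 1, raising to the 11th power is a bijection on this group: if u^11 ≡ v^11 then (uv^{−1})^11 = 1, and the only element of order dividing gcd(11, 52) = 1 is 1, so u = v.
With g(0) = 0 this makes g injective on all of ℤ/53ℤ, hence bijective (finite equal-size domain and codomain). In particular g is bijective.
Since g is bijective, we find the preimage of 37. The inverse of x ↦ x^11 on (ℤ/53ℤ)^× is x ↦ x^19, because 11·19 = 209 = 4·52 + 1 ≡ 1 (mod 52) and x^{52} = 1 for x ≠ 0 (Fermat). So g⁻¹(37) = 37^19 mod 53.
Repeated squaring mod 53: 37^1 ≡ 37, 37^2 ≡ 37² = 1369 ≡ 44, 37^4 ≡ 44² = 1936 ≡ 28, 37^8 ≡ 28² = 784 ≡ 42, 37^16 ≡ 42² = 1764 ≡ 15. Since 19 = 16 + 2 + 1, 37^19 ≡ 15·44·37: 15·44 = 660 ≡ 24, then 24·37 = 888 ≡ 40. So 37^19 ≡ 40 (mod 53).
Hence g⁻¹(37) = 40.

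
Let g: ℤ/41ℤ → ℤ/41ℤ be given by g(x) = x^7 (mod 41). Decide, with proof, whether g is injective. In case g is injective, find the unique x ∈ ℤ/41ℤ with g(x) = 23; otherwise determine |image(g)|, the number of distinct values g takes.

31

Since 41 is prime, the nonzero elements of ℤ/41ℤ form a cyclic group of order 40.
As gcd(7, 40) = 1, raising to the 7th power is a bijection on this group: if s^7 ≡ t^7 then (st^{−1})^7 = 1, and the only element of order dividing gcd(7, 40) = 1 is 1, so s = t.
With g(0) = 0 this makes g injective on all of ℤ/41ℤ, hence bijective (finite equal-size domain and codomain). In particular g is injective.
Since g is injective, we find the preimage of 23. The inverse of x ↦ x^7 on (ℤ/41ℤ)^× is x ↦ x^23, because 7·23 = 161 = 4·40 + 1 ≡ 1 (mod 40) and x^{40} = 1 for x ≠ 0 (Fermat). So g⁻¹(23) = 23^23 mod 41.
Repeated squaring mod 41: 23^1 ≡ 23, 23^2 ≡ 23² = 529 ≡ 37, 23^4 ≡ 37² = 1369 ≡ 16, 23^8 ≡ 16² = 256 ≡ 10, 23^16 ≡ 10² = 100 ≡ 18. Since 23 = 16 + 4 + 2 + 1, 23^23 ≡ 18·16·37·23: 18·16 = 288 ≡ 1, then 1·37 = 37, then 37·23 = 851 ≡ 31. So 23^23 ≡ 31 (mod 41).
Hence g⁻¹(23) = 31.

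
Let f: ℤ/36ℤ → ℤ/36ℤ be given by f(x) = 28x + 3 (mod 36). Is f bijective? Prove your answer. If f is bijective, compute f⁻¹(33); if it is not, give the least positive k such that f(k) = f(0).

We have gcd(28, 36) = 4 > 1. Taking s = 0 and t = 9: f(0) = 3 and f(9) = 28·9 + 3 = 255 ≡ 3 (mod 36).
So f(0) = f(9) while 0 ≠ 9, therefore f is not injective, hence not bijective.
Since f is not bijective, we find the least positive k with f(k) = f(0): this means 28k ≡ 0 (mod 36), i.e. 36 ∣ 28k. Since gcd(28, 36) = 4, dividing through by 4 this holds exactly when 9 ∣ 7k, and as gcd(7, 9) = 1, exactly when 9 ∣ k.
The smallest positive such k is 9.

9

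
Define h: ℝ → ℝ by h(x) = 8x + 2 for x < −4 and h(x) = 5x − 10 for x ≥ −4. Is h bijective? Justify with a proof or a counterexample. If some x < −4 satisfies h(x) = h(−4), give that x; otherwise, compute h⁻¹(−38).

Both pieces are strictly increasing (slopes 8 and 5), so each is injective on its own interval.
The left piece maps (−∞, −4) onto (−∞, −30); the right piece maps [−4, ∞) onto [−30, ∞).
Since −30 = −30, the images partition ℝ: h is injective and surjective, hence bijective.
Because the two images are disjoint, no x < −4 has h(x) = h(−4), so we compute h⁻¹(−38): −38 lies in (−∞, −30), so solve 8x + 2 = −38: x = (−38 − 2)/8 = −5.

-5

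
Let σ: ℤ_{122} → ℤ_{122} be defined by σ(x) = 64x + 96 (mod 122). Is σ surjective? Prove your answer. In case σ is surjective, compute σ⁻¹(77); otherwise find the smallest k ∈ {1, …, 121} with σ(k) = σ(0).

61

Since gcd(64, 122) = 2, we have 64x ≡ 0 (mod 2) for all x, so σ(x) ≡ 0 (mod 2).
But 1 ≢ 0 (mod 2), so 1 ∈ ℤ_{122} has no preimage. Hence σ is not surjective.
Since σ is not surjective, we find the least positive k with σ(k) = σ(0): this means 64k ≡ 0 (mod 122), i.e. 122 ∣ 64k. Since gcd(64, 122) = 2, dividing through by 2 this holds exactly when 61 ∣ 32k, and as gcd(32, 61) = 1, exactly when 61 ∣ k.
The smallest positive such k is 61.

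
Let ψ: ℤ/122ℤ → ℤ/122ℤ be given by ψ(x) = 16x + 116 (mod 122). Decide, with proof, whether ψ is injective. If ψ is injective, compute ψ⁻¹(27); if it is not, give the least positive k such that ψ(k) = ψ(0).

61

We have gcd(16, 122) = 2 > 1. Taking x_1 = 0 and x_2 = 61: ψ(0) = 116 and ψ(61) = 16·61 + 116 = 1092 ≡ 116 (mod 122).
So ψ(0) = ψ(61) while 0 ≠ 61, therefore ψ is not injective.
Since ψ is not injective, we find the least positive k with ψ(k) = ψ(0): this means 16k ≡ 0 (mod 122), i.e. 122 ∣ 16k. Since gcd(16, 122) = 2, dividing through by 2 this holds exactly when 61 ∣ 8k, and as gcd(8, 61) = 1, exactly when 61 ∣ k.
The smallest positive such k is 61.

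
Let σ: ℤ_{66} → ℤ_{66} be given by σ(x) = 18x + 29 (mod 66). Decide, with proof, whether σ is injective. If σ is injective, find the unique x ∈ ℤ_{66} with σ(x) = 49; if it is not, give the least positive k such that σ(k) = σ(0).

We have gcd(18, 66) = 6 > 1. Taking s = 0 and t = 11: σ(0) = 29 and σ(11) = 18·11 + 29 = 227 ≡ 29 (mod 66).
So σ(0) = σ(11) while 0 ≠ 11, hence σ is not injective.
Since σ is not injective, we find the least positive k with σ(k) = σ(0): this means 18k ≡ 0 (mod 66), i.e. 66 ∣ 18k. Since gcd(18, 66) = 6, dividing through by 6 this holds exactly when 11 ∣ 3k, and as gcd(3, 11) = 1, exactly when 11 ∣ k.
The smallest positive such k is 11.

11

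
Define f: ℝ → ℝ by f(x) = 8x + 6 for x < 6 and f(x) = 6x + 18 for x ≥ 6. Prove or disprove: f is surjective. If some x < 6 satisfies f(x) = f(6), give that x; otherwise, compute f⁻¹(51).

45/8

Both pieces are strictly increasing (slopes 8 and 6), so each is injective on its own interval.
The left piece maps (−∞, 6) onto (−∞, 54); the right piece maps [6, ∞) onto [54, ∞).
These images together cover ℝ, so f is surjective.
Because the two images are disjoint, no x < 6 has f(x) = f(6), so we compute f⁻¹(51): 51 lies in (−∞, 54), so solve 8x + 6 = 51: x = (51 − 6)/8 = 45/8.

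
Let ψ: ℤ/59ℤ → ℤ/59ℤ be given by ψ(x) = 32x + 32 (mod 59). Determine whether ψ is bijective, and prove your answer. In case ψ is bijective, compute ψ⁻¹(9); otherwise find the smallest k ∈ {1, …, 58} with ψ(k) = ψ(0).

38

By definition, ψ is injective if ψ(x_1) = ψ(x_2) implies x_1 = x_2.
If ψ(x_1) = ψ(x_2), then 32x_1 ≡ 32x_2 (mod 59). Because gcd(32, 59) = 1, we may cancel 32 to get x_1 ≡ x_2 (mod 59).
We now compute 32⁻¹ mod 59 explicitly. Euclid's algorithm: 59 = 1·32 + 27, 32 = 1·27 + 5, 27 = 5·5 + 2, 5 = 2·2 + 1; back-substituting gives 1 = 24·32 − 13·59, so 32⁻¹ ≡ 24 (mod 59).
Then y ↦ 24(y − 32) is a two-sided inverse to ψ, so every y ∈ ℤ/59ℤ has a preimage.
Therefore ψ is bijective.
Since ψ is bijective, we compute ψ⁻¹(9): solve 32x + 32 ≡ 9 (mod 59), i.e. 32x ≡ 36 (mod 59).
Multiplying by 32⁻¹ = 24 gives x ≡ 24·36 = 864 = 14·59 + 38 ≡ 38 (mod 59).
Check: ψ(38) = 32·38 + 32 = 1248 = 21·59 + 9 ≡ 9 (mod 59).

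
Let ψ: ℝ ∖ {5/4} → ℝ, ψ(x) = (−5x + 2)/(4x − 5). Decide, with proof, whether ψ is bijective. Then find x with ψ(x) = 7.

37/33

If ψ(x) = −5/4, cross-multiplying gives 4(−5x + 2) = −5(4x − 5), which simplifies to 8 = 25 — false.  So −5/4 has no preimage and ψ is not surjective.
So ψ is not bijective.
Solving ψ(x) = 7: cross-multiplying gives −5x + 2 = 7(4x − 5), which rearranges to −33x = −37, so x = 37/33.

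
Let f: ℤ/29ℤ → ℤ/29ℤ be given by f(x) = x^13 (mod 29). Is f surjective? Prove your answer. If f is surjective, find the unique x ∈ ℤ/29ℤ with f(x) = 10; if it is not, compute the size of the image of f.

26

Since 29 is prime, the nonzero elements of ℤ/29ℤ form a cyclic group of order 28.
As gcd(13, 28) = 1, raising to the 13th power is a bijection on this group: if u^13 ≡ v^13 then (uv^{−1})^13 = 1, and the only element of order dividing gcd(13, 28) = 1 is 1, so u = v.
With f(0) = 0 this makes f injective on all of ℤ/29ℤ, hence bijective (finite equal-size domain and codomain). In particular f is surjective.
Since f is surjective, we find the preimage of 10. The inverse of x ↦ x^13 on (ℤ/29ℤ)^× is x ↦ x^13, because 13·13 = 169 = 6·28 + 1 ≡ 1 (mod 28) and x^{28} = 1 for x ≠ 0 (Fermat). So f⁻¹(10) = 10^13 mod 29.
Repeated squaring mod 29: 10^1 ≡ 10, 10^2 ≡ 10² = 100 ≡ 13, 10^4 ≡ 13² = 169 ≡ 24, 10^8 ≡ 24² = 576 ≡ 25. Since 13 = 8 + 4 + 1, 10^13 ≡ 25·24·10: 25·24 = 600 ≡ 20, then 20·10 = 200 ≡ 26. So 10^13 ≡ 26 (mod 29).
Hence f⁻¹(10) = 26.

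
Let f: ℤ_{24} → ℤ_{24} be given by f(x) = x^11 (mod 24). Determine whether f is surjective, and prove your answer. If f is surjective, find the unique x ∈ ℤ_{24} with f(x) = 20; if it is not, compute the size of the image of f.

f(0) = 0^11 = 0.
f(6): Repeated squaring mod 24: 6^1 ≡ 6, 6^2 ≡ 6² = 36 ≡ 12, 6^4 ≡ 12² = 144 ≡ 0, 6^8 ≡ 0² = 0. Since 11 = 8 + 2 + 1, 6^11 ≡ 0·12·6: 0·12 = 0, then 0·6 = 0. So 6^11 ≡ 0 (mod 24).
So f(0) = f(6) = 0 while 0 ≠ 6, therefore f is not injective.
A non-injective map from the 24-element set ℤ_{24} to itself takes at most 23 distinct values, so it cannot be surjective. Thus f is not surjective.
Since f is not surjective, we determine |image(f)|. Computing x^11 mod 24 for each x (by repeated squaring, reducing mod 24 at every step), the values f(0), f(1), …, f(23) are: 0, 1, 8, 3, 16, 5, 0, 7, 8, 9, 16, 11, 0, 13, 8, 15, 16, 17, 0, 19, 8, 21, 16, 23.
The distinct values are {0, 1, 3, 5, 7, 8, 9, 11, 13, 15, 16, 17, 19, 21, 23}; there are 15 of them.

15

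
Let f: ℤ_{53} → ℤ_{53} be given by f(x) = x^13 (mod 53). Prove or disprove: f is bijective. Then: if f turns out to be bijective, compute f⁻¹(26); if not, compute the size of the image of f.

f(2): Repeated squaring mod 53: 2^1 ≡ 2, 2^2 ≡ 2² = 4, 2^4 ≡ 4² = 16, 2^8 ≡ 16² = 256 ≡ 44. Since 13 = 8 + 4 + 1, 2^13 ≡ 44·16·2: 44·16 = 704 ≡ 15, then 15·2 = 30. So 2^13 ≡ 30 (mod 53).
f(3): Repeated squaring mod 53: 3^1 ≡ 3, 3^2 ≡ 3² = 9, 3^4 ≡ 9² = 81 ≡ 28, 3^8 ≡ 28² = 784 ≡ 42. Since 13 = 8 + 4 + 1, 3^13 ≡ 42·28·3: 42·28 = 1176 ≡ 10, then 10·3 = 30. So 3^13 ≡ 30 (mod 53).
So f(2) = f(3) = 30 while 2 ≠ 3, so f is not injective, hence not bijective.
Since f is not bijective, we determine |image(f)|. Computing x^13 mod 53 for each x (by repeated squaring, reducing mod 53 at every step), the values f(0), f(1), …, f(52) are: 0, 1, 30, 30, 52, 23, 52, 52, 23, 52, 1, 52, 23, 1, 23, 1, 1, 52, 23, 30, 30, 23, 23, 23, 1, 52, 30, 23, 1, 52, 30, 30, 30, 23, 23, 30, 1, 52, 52, 30, 52, 30, 1, 52, 1, 30, 1, 1, 30, 1, 23, 23, 52.
The distinct values are {0, 1, 23, 30, 52}; there are 5 of them.

5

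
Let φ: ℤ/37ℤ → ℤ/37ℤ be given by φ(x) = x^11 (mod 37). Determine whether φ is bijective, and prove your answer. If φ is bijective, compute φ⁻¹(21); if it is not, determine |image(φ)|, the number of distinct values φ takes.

4

Since 37 is prime, the nonzero elements of ℤ/37ℤ form a cyclic group of order 36.
As gcd(11, 36) = 1, raising to the 11th power is a bijection on this group: if u^11 ≡ v^11 then (uv^{−1})^11 = 1, and the only element of order dividing gcd(11, 36) = 1 is 1, so u = v.
With φ(0) = 0 this makes φ injective on all of ℤ/37ℤ, hence bijective (finite equal-size domain and codomain). In particular φ is bijective.
Since φ is bijective, we find the preimage of 21. The inverse of x ↦ x^11 on (ℤ/37ℤ)^× is x ↦ x^23, because 11·23 = 253 = 7·36 + 1 ≡ 1 (mod 36) and x^{36} = 1 for x ≠ 0 (Fermat). So φ⁻¹(21) = 21^23 mod 37.
Repeated squaring mod 37: 21^1 ≡ 21, 21^2 ≡ 21² = 441 ≡ 34, 21^4 ≡ 34² = 1156 ≡ 9, 21^8 ≡ 9² = 81 ≡ 7, 21^16 ≡ 7² = 49 ≡ 12. Since 23 = 16 + 4 + 2 + 1, 21^23 ≡ 12·9·34·21: 12·9 = 108 ≡ 34, then 34·34 = 1156 ≡ 9, then 9·21 = 189 ≡ 4. So 21^23 ≡ 4 (mod 37).
Hence φ⁻¹(21) = 4.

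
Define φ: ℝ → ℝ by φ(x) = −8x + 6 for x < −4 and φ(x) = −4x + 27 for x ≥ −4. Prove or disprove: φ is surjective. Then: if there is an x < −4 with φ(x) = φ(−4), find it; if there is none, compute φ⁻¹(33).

Both pieces are strictly decreasing (slopes −8 and −4), so each is injective on its own interval.
The left piece maps (−∞, −4) onto (38, ∞); the right piece maps [−4, ∞) onto (−∞, 43].
The union (38, ∞) ∪ (−∞, 43] covers ℝ, so φ is surjective.
For the follow-up: the images overlap, so an x < −4 with φ(x) = φ(−4) exists. φ(−4) = 43; solving −8x + 6 = 43 for x < −4 gives x = (43 − 6)/(−8) = −37/8.

-37/8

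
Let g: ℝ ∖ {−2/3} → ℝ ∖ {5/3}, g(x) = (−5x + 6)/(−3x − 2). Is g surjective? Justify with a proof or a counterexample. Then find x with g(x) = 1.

4

For any y ≠ 5/3, solving y(−3x − 2) = −5x + 6 for x gives a well-defined x ≠ −2/3. So g is surjective.
Solving g(x) = 1: cross-multiplying gives −5x + 6 = 1(−3x − 2), which rearranges to −2x = −8, so x = 4.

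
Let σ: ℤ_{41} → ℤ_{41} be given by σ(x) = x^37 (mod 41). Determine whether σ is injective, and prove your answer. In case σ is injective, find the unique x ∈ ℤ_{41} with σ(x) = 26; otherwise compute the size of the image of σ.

35

Since 41 is prime, the nonzero elements of ℤ_{41} form a cyclic group of order 40.
As gcd(37, 40) = 1, raising to the 37th power is a bijection on this group: if x_1^37 ≡ x_2^37 then (x_1x_2^{−1})^37 = 1, and the only element of order dividing gcd(37, 40) = 1 is 1, so x_1 = x_2.
With σ(0) = 0 this makes σ injective on all of ℤ_{41}, hence bijective (finite equal-size domain and codomain). In particular σ is injective.
Since σ is injective, we find the preimage of 26. The inverse of x ↦ x^37 on (ℤ_{41})^× is x ↦ x^13, because 37·13 = 481 = 12·40 + 1 ≡ 1 (mod 40) and x^{40} = 1 for x ≠ 0 (Fermat). So σ⁻¹(26) = 26^13 mod 41.
Repeated squaring mod 41: 26^1 ≡ 26, 26^2 ≡ 26² = 676 ≡ 20, 26^4 ≡ 20² = 400 ≡ 31, 26^8 ≡ 31² = 961 ≡ 18. Since 13 = 8 + 4 + 1, 26^13 ≡ 18·31·26: 18·31 = 558 ≡ 25, then 25·26 = 650 ≡ 35. So 26^13 ≡ 35 (mod 41).
Hence σ⁻¹(26) = 35.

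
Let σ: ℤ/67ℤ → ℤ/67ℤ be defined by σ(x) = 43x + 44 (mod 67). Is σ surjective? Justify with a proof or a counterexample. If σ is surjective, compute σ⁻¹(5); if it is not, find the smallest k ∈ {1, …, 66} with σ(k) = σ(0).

10

Since gcd(43, 67) = 1, 43 is invertible modulo 67. Euclid's algorithm: 67 = 1·43 + 24, 43 = 1·24 + 19, 24 = 1·19 + 5, 19 = 3·5 + 4, 5 = 1·4 + 1; back-substituting gives 1 = 53·43 − 34·67, so 43⁻¹ ≡ 53 (mod 67).
Then y ↦ 53(y − 44) is a two-sided inverse to σ, so every y ∈ ℤ/67ℤ has a preimage.
So σ is surjective.
Since σ is surjective, we compute σ⁻¹(5): solve 43x + 44 ≡ 5 (mod 67), i.e. 43x ≡ 28 (mod 67).
Multiplying by 43⁻¹ = 53 gives x ≡ 53·28 = 1484 = 22·67 + 10 ≡ 10 (mod 67).
Check: σ(10) = 43·10 + 44 = 474 = 7·67 + 5 ≡ 5 (mod 67).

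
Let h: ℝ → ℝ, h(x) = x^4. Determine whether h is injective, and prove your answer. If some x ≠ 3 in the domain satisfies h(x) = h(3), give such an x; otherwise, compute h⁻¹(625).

h(3) = 81 = (−3)^4 = h(−3) (since 4 is even), with 3 ≠ −3. So h is not injective.
For the follow-up, such an x exists: taking x = −3 ∈ ℝ gives h(−3) = 81 = h(3) with −3 ≠ 3.

-3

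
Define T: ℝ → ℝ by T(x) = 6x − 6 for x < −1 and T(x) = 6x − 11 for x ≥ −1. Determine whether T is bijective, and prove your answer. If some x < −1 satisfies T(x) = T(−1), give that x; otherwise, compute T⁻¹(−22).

-11/6

Both pieces are strictly increasing (slopes 6 and 6), so each is injective on its own interval.
The left piece maps (−∞, −1) onto (−∞, −12); the right piece maps [−1, ∞) onto [−17, ∞).
These images overlap. In particular T(−1) = −17 (right piece), and solving 6x − 6 = −17 on the left piece gives x = −11/6 < −1.
So T(−11/6) = T(−1) with −11/6 ≠ −1, and T is not injective, hence not bijective. This x = −11/6 is the requested value below −1.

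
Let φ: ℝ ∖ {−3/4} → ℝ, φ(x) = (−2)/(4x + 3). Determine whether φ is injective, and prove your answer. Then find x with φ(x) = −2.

Suppose φ(x_1) = φ(x_2). Cross-multiplying: (−2)(4x_2 + 3) = (−2)(4x_1 + 3).
Expanding both sides and cancelling the symmetric terms leaves 8·(x_1 − x_2) = 0. Since 8 ≠ 0, x_1 = x_2. So φ is injective.
Solving φ(x) = −2: cross-multiplying gives −2 = −2(4x + 3), which rearranges to 8x = −4, so x = −1/2.

-1/2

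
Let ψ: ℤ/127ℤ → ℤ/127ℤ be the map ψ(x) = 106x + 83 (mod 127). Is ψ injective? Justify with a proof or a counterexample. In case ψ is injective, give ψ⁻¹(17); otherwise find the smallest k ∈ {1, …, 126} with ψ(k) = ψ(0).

112

Recall: ψ is injective when ψ(x_1) = ψ(x_2) forces x_1 = x_2.
If ψ(x_1) = ψ(x_2), then 106x_1 ≡ 106x_2 (mod 127). Because gcd(106, 127) = 1, we may cancel 106 to get x_1 ≡ x_2 (mod 127).
Hence ψ is injective.
We now compute 106⁻¹ mod 127 explicitly. Euclid's algorithm: 127 = 1·106 + 21, 106 = 5·21 + 1; back-substituting gives 1 = 6·106 − 5·127, so 106⁻¹ ≡ 6 (mod 127).
Since ψ is injective, we find ψ⁻¹(17): we need 106x ≡ 17 − 83 ≡ 61 (mod 127). Using 106⁻¹ = 6: x ≡ 6·61 = 366 = 2·127 + 112, so x = 112.
Check: ψ(112) = 106·112 + 83 = 11955 = 94·127 + 17 ≡ 17 (mod 127).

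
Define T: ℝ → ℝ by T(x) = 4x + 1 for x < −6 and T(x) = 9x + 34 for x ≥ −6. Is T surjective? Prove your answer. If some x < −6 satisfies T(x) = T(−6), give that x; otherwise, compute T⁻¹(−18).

Both pieces are strictly increasing (slopes 4 and 9), so each is injective on its own interval.
The left piece maps (−∞, −6) onto (−∞, −23); the right piece maps [−6, ∞) onto [−20, ∞).
The union (−∞, −23) ∪ [−20, ∞) omits the interval between −23 and −20; in particular −23 has no preimage. So T is not surjective.
Because the two images are disjoint, no x < −6 has T(x) = T(−6), so we compute T⁻¹(−18): −18 lies in [−20, ∞), so solve 9x + 34 = −18: x = (−18 − 34)/9 = −52/9.

-52/9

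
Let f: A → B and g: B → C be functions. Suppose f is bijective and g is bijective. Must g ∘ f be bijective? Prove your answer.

bijective

Injectivity: if g(f(u)) = g(f(v)) then f(u) = f(v) (g injective) so u = v (f injective).
Surjectivity: for c ∈ C pick b with g(b) = c, then a with f(a) = b; then (g ∘ f)(a) = c.
So g ∘ f is bijective.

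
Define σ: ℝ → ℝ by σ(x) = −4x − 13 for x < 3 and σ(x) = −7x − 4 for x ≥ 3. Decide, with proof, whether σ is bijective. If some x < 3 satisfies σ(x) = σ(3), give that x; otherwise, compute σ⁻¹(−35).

Both pieces are strictly decreasing (slopes −4 and −7), so each is injective on its own interval.
The left piece maps (−∞, 3) onto (−25, ∞); the right piece maps [3, ∞) onto (−∞, −25].
Since −25 = −25, the images partition ℝ: σ is injective and surjective, hence bijective.
Because the two images are disjoint, no x < 3 has σ(x) = σ(3), so we compute σ⁻¹(−35): −35 lies in (−∞, −25], so solve −7x − 4 = −35: x = (−35 + 4)/(−7) = 31/7.

31/7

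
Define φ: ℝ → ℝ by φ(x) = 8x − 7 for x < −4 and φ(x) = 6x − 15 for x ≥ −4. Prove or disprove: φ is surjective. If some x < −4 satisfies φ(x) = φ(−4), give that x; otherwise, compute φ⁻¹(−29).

Both pieces are strictly increasing (slopes 8 and 6), so each is injective on its own interval.
The left piece maps (−∞, −4) onto (−∞, −39); the right piece maps [−4, ∞) onto [−39, ∞).
These images together cover ℝ, so φ is surjective.
Because the two images are disjoint, no x < −4 has φ(x) = φ(−4), so we compute φ⁻¹(−29): −29 lies in [−39, ∞), so solve 6x − 15 = −29: x = (−29 + 15)/6 = −7/3.

-7/3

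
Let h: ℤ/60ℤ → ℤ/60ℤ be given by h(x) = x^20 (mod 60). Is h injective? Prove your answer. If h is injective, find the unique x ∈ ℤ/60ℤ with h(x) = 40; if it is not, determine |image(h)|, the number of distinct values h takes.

8

h(2): Repeated squaring mod 60: 2^1 ≡ 2, 2^2 ≡ 2² = 4, 2^4 ≡ 4² = 16, 2^8 ≡ 16² = 256 ≡ 16, 2^16 ≡ 16² = 256 ≡ 16. Since 20 = 16 + 4, 2^20 ≡ 16·16: 16·16 = 256 ≡ 16. So 2^20 ≡ 16 (mod 60).
h(4): Repeated squaring mod 60: 4^1 ≡ 4, 4^2 ≡ 4² = 16, 4^4 ≡ 16² = 256 ≡ 16, 4^8 ≡ 16² = 256 ≡ 16, 4^16 ≡ 16² = 256 ≡ 16. Since 20 = 16 + 4, 4^20 ≡ 16·16: 16·16 = 256 ≡ 16. So 4^20 ≡ 16 (mod 60).
So h(2) = h(4) = 16 while 2 ≠ 4, thus h is not injective.
Since h is not injective, we determine |image(h)|. Computing x^20 mod 60 for each x (by repeated squaring, reducing mod 60 at every step), the values h(0), h(1), …, h(59) are: 0, 1, 16, 21, 16, 25, 36, 1, 16, 21, 40, 1, 36, 1, 16, 45, 16, 1, 36, 1, 40, 21, 16, 1, 36, 25, 16, 21, 16, 1, 0, 1, 16, 21, 16, 25, 36, 1, 16, 21, 40, 1, 36, 1, 16, 45, 16, 1, 36, 1, 40, 21, 16, 1, 36, 25, 16, 21, 16, 1.
The distinct values are {0, 1, 16, 21, 25, 36, 40, 45}; there are 8 of them.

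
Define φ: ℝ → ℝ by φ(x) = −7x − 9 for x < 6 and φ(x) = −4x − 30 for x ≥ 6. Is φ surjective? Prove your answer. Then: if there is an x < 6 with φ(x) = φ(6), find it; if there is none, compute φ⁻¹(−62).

8

Both pieces are strictly decreasing (slopes −7 and −4), so each is injective on its own interval.
The left piece maps (−∞, 6) onto (−51, ∞); the right piece maps [6, ∞) onto (−∞, −54].
The union (−51, ∞) ∪ (−∞, −54] omits the interval between −51 and −54; in particular −51 has no preimage. So φ is not surjective.
Because the two images are disjoint, no x < 6 has φ(x) = φ(6), so we compute φ⁻¹(−62): −62 lies in (−∞, −54], so solve −4x − 30 = −62: x = (−62 + 30)/(−4) = 8.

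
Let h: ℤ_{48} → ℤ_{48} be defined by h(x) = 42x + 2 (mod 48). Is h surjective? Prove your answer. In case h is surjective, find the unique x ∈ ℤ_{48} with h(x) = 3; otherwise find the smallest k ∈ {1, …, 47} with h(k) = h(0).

Since gcd(42, 48) = 6, we have 42x ≡ 0 (mod 6) for all x, so h(x) ≡ 2 (mod 6).
But 0 ≢ 2 (mod 6), so 0 ∈ ℤ_{48} has no preimage. Therefore h is not surjective.
Since h is not surjective, we find the least positive k with h(k) = h(0): this means 42k ≡ 0 (mod 48), i.e. 48 ∣ 42k. Since gcd(42, 48) = 6, dividing through by 6 this holds exactly when 8 ∣ 7k, and as gcd(7, 8) = 1, exactly when 8 ∣ k.
The smallest positive such k is 8.

8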